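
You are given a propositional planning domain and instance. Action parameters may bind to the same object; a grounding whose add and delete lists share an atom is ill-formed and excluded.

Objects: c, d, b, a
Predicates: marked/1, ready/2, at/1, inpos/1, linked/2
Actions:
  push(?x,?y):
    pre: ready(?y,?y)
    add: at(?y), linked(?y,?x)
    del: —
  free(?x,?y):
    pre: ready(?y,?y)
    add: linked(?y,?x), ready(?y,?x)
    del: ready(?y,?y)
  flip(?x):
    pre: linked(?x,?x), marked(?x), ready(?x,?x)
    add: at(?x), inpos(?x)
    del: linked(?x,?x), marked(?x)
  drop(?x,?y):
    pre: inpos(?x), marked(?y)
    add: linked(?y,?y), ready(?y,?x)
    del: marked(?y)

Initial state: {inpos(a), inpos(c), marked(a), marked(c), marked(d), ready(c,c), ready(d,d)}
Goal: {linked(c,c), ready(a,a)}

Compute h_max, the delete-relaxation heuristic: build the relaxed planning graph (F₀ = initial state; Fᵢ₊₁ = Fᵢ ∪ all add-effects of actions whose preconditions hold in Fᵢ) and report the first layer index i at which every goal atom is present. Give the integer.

F0 = init (7 atoms)
F1 = F0 ∪ {at(c), at(d), linked(a,a), linked(c,a), linked(c,b), linked(c,c), linked(c,d), linked(d,a), linked(d,b), linked(d,c), linked(d,d), ready(a,a), ready(a,c), ready(c,a), ready(c,b), ready(c,d), ready(d,a), ready(d,b), ready(d,c)}  (26 atoms)
goal ⊆ F1  ⇒  h_max = 1

1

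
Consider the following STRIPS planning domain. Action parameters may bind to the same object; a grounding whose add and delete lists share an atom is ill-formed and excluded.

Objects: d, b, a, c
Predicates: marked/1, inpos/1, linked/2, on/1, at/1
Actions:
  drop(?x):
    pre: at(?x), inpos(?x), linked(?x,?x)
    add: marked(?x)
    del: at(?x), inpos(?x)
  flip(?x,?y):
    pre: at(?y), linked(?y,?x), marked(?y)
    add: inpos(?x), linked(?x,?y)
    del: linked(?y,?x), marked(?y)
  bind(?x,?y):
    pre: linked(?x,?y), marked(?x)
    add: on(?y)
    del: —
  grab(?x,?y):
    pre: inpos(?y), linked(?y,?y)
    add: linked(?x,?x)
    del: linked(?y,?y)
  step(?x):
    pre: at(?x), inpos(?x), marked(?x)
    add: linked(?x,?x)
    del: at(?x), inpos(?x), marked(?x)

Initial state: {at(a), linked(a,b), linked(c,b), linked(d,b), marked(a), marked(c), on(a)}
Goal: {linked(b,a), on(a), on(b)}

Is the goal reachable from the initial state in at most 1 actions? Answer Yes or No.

No

1. flip(b,a)  →  {at(a), inpos(b), linked(b,a), linked(c,b), linked(d,b), marked(c), on(a)}
2. bind(c,b)  →  {at(a), inpos(b), linked(b,a), linked(c,b), linked(d,b), marked(c), on(a), on(b)}
optimal plan length = 2; 2 > 1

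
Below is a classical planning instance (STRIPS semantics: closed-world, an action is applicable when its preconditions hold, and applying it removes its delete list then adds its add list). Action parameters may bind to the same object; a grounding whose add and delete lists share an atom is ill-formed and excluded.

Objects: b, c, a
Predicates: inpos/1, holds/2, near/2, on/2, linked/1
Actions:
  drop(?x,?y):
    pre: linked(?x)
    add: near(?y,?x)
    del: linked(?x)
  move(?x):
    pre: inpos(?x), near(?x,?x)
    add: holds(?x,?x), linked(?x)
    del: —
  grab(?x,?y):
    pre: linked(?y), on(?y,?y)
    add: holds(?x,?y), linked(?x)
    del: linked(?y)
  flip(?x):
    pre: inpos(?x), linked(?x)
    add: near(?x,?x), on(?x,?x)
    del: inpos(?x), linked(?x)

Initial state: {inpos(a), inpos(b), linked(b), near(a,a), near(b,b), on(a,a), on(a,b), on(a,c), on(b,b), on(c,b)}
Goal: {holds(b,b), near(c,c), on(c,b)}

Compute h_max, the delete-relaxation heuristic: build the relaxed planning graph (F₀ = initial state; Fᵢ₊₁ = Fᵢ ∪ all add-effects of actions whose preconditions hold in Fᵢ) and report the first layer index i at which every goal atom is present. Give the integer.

2

F0 = init (10 atoms)
F1 = F0 ∪ {holds(a,a), holds(a,b), holds(b,b), holds(c,b), linked(a), linked(c), near(a,b), near(c,b)}  (18 atoms)
F2 = F1 ∪ {holds(b,a), holds(c,a), near(a,c), near(b,a), near(b,c), near(c,a), near(c,c)}  (25 atoms)
goal ⊆ F2  ⇒  h_max = 2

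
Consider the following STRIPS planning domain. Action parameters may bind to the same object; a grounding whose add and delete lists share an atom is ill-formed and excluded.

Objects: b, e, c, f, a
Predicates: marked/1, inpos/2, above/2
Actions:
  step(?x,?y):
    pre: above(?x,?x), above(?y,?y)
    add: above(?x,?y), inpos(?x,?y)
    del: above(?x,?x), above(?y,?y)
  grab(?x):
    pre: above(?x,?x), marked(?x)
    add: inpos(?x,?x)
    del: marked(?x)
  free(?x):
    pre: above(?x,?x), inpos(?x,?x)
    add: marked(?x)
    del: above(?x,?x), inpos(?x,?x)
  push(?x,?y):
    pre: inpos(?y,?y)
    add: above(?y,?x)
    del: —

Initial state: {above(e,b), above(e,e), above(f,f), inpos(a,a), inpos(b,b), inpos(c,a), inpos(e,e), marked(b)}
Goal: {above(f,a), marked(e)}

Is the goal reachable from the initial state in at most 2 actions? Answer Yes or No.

No

1. free(e)  →  {above(e,b), above(f,f), inpos(a,a), inpos(b,b), inpos(c,a), marked(b), marked(e)}
2. push(a,a)  →  {above(a,a), above(e,b), above(f,f), inpos(a,a), inpos(b,b), inpos(c,a), marked(b), marked(e)}
3. step(f,a)  →  {above(e,b), above(f,a), inpos(a,a), inpos(b,b), inpos(c,a), inpos(f,a), marked(b), marked(e)}
optimal plan length = 3; 3 > 2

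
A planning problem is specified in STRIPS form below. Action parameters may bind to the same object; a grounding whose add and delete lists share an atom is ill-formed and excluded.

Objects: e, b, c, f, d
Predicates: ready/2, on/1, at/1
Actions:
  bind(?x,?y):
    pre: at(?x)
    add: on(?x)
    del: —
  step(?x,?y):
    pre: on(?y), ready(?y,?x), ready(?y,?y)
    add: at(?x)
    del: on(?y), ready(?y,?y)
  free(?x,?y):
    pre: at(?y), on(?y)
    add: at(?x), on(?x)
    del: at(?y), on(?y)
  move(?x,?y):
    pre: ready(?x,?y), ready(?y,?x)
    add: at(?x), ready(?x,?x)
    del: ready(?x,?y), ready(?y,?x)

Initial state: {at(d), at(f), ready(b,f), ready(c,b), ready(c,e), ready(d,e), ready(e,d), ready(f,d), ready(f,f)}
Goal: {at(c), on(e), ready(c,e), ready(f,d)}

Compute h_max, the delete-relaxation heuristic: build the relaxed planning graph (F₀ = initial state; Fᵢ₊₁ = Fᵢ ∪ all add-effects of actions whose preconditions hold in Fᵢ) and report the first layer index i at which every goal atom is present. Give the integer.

F0 = init (9 atoms)
F1 = F0 ∪ {at(e), on(d), on(f), ready(d,d), ready(e,e)}  (14 atoms)
F2 = F1 ∪ {at(b), at(c), on(b), on(c), on(e)}  (19 atoms)
goal ⊆ F2  ⇒  h_max = 2

2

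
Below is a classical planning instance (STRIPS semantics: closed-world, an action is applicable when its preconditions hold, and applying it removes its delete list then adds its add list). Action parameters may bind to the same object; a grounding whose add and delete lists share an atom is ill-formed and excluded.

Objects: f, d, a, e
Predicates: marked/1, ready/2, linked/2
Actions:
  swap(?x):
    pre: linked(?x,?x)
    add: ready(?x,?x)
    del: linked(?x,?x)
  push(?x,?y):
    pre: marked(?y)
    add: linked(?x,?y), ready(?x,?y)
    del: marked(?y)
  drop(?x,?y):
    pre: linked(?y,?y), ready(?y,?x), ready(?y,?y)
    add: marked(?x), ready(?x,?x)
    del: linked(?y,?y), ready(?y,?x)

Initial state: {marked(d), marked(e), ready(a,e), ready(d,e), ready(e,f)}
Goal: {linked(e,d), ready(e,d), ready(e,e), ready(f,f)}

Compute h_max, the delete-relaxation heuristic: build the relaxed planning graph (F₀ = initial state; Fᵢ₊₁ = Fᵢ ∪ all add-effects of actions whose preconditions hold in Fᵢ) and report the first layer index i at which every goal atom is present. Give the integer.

F0 = init (5 atoms)
F1 = F0 ∪ {linked(a,d), linked(a,e), linked(d,d), linked(d,e), linked(e,d), linked(e,e), linked(f,d), linked(f,e), ready(a,d), ready(d,d), ready(e,d), ready(e,e), ready(f,d), ready(f,e)}  (19 atoms)
F2 = F1 ∪ {marked(f), ready(f,f)}  (21 atoms)
goal ⊆ F2  ⇒  h_max = 2

2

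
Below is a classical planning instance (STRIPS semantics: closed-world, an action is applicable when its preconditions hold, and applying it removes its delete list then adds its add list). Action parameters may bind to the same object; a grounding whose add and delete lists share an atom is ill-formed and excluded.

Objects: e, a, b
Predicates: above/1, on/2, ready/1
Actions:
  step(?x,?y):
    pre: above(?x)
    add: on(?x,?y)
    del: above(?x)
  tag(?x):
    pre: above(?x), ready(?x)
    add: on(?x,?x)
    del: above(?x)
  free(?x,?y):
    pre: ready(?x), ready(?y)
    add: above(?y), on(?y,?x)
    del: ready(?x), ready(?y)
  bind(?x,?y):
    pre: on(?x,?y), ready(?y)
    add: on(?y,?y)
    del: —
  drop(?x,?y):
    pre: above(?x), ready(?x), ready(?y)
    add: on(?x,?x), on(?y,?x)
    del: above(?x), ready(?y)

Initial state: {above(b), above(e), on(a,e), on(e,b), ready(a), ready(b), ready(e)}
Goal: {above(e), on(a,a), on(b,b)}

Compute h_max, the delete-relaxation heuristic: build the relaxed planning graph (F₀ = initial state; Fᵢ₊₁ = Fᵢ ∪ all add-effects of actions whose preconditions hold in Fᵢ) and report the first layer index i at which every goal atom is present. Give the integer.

F0 = init (7 atoms)
F1 = F0 ∪ {above(a), on(a,a), on(a,b), on(b,a), on(b,b), on(b,e), on(e,a), on(e,e)}  (15 atoms)
goal ⊆ F1  ⇒  h_max = 1

1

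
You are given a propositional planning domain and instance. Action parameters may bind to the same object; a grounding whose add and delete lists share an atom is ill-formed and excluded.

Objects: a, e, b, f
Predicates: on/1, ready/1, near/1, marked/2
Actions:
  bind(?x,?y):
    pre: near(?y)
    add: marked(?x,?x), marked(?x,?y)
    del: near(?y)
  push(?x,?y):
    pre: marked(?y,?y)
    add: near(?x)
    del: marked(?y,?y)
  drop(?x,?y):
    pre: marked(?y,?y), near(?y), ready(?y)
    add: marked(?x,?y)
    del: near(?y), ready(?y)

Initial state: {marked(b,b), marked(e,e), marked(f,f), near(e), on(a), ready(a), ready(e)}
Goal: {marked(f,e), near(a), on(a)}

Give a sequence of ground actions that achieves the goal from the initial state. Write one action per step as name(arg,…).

bind(f,e); push(a,e)

1. bind(f,e)  →  {marked(b,b), marked(e,e), marked(f,e), marked(f,f), on(a), ready(a), ready(e)}
2. push(a,e)  →  {marked(b,b), marked(f,e), marked(f,f), near(a), on(a), ready(a), ready(e)}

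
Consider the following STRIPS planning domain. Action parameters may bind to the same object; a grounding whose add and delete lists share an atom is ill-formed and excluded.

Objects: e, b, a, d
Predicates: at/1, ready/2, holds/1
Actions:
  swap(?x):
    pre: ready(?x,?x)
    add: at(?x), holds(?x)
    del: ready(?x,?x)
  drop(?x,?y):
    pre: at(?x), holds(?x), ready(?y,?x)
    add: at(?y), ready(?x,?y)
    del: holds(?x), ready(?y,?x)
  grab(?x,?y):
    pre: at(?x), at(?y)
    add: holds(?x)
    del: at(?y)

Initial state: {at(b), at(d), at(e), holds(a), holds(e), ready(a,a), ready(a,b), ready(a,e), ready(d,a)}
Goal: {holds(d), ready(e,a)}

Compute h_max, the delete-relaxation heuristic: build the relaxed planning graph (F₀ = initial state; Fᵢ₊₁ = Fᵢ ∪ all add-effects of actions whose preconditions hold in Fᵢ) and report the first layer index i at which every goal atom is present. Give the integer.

1

F0 = init (9 atoms)
F1 = F0 ∪ {at(a), holds(b), holds(d), ready(e,a)}  (13 atoms)
goal ⊆ F1  ⇒  h_max = 1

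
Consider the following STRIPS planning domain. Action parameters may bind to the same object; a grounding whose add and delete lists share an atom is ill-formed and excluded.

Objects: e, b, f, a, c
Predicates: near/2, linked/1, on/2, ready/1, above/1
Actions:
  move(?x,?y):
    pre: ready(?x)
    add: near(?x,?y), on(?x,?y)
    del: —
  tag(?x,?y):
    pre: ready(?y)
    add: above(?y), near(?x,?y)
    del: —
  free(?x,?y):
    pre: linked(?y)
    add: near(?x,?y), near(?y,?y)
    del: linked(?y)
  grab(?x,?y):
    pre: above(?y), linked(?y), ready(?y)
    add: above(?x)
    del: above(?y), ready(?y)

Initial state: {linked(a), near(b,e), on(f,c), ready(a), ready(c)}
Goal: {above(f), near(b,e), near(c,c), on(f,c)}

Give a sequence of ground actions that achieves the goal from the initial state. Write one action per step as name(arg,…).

move(c,c); tag(e,a); grab(f,a)

1. move(c,c)  →  {linked(a), near(b,e), near(c,c), on(c,c), on(f,c), ready(a), ready(c)}
2. tag(e,a)  →  {above(a), linked(a), near(b,e), near(c,c), near(e,a), on(c,c), on(f,c), ready(a), ready(c)}
3. grab(f,a)  →  {above(f), linked(a), near(b,e), near(c,c), near(e,a), on(c,c), on(f,c), ready(c)}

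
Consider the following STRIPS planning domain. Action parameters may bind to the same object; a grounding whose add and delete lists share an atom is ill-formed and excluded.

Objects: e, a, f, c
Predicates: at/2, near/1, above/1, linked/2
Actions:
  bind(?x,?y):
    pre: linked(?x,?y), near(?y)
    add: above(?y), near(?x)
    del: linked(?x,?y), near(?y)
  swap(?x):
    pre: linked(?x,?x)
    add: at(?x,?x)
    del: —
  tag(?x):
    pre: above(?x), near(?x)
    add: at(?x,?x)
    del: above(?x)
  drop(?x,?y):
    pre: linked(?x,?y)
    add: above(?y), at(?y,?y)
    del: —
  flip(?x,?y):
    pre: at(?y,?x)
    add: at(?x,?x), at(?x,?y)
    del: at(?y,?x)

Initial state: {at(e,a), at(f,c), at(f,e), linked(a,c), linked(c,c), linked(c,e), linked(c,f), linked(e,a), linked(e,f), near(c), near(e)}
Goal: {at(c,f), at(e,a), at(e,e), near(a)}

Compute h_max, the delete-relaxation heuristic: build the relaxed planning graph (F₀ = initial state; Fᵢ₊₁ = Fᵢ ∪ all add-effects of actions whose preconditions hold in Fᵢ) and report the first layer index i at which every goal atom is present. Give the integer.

F0 = init (11 atoms)
F1 = F0 ∪ {above(a), above(c), above(e), above(f), at(a,a), at(a,e), at(c,c), at(c,f), at(e,e), at(e,f), at(f,f), near(a)}  (23 atoms)
goal ⊆ F1  ⇒  h_max = 1

1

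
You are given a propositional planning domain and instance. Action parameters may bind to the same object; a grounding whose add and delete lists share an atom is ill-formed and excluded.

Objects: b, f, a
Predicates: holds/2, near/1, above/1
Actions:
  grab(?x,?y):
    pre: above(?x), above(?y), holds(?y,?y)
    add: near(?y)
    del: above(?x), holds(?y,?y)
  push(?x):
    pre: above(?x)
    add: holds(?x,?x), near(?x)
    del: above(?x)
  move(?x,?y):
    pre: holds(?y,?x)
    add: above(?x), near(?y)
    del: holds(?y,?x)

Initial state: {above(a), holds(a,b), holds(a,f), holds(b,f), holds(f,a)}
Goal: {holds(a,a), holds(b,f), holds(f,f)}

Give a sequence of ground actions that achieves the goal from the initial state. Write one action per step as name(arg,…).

1. push(a)  →  {holds(a,a), holds(a,b), holds(a,f), holds(b,f), holds(f,a), near(a)}
2. move(f,a)  →  {above(f), holds(a,a), holds(a,b), holds(b,f), holds(f,a), near(a)}
3. push(f)  →  {holds(a,a), holds(a,b), holds(b,f), holds(f,a), holds(f,f), near(a), near(f)}

push(a); move(f,a); push(f)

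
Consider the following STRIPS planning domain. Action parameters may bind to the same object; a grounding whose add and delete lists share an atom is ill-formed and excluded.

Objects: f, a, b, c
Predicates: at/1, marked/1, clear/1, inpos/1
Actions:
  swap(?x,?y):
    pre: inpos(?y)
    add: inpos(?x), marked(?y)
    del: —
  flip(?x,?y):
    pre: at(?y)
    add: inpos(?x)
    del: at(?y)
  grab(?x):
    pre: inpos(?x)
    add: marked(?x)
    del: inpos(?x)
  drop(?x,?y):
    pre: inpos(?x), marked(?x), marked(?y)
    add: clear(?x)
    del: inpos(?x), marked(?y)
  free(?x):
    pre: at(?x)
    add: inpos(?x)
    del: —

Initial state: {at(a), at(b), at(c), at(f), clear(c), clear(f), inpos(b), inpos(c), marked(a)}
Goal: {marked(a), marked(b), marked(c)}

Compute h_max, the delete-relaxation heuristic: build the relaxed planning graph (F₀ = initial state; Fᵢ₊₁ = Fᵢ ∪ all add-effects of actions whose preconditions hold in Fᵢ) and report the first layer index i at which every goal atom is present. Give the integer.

1

F0 = init (9 atoms)
F1 = F0 ∪ {inpos(a), inpos(f), marked(b), marked(c)}  (13 atoms)
goal ⊆ F1  ⇒  h_max = 1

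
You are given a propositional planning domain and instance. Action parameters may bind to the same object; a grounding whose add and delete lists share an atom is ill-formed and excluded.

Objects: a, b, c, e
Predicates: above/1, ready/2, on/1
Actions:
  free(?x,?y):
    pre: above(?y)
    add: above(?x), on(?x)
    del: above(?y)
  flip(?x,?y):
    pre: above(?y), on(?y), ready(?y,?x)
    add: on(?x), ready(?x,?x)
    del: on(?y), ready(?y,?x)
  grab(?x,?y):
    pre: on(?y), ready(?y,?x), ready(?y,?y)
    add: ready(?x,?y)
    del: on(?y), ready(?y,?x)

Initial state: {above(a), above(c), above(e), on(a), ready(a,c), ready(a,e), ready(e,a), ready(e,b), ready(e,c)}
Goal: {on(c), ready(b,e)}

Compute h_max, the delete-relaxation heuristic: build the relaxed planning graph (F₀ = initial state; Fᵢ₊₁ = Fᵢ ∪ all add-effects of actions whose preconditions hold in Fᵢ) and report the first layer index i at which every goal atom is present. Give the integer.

F0 = init (9 atoms)
F1 = F0 ∪ {above(b), on(b), on(c), on(e), ready(c,c), ready(e,e)}  (15 atoms)
F2 = F1 ∪ {ready(a,a), ready(b,b), ready(b,e), ready(c,e)}  (19 atoms)
goal ⊆ F2  ⇒  h_max = 2

2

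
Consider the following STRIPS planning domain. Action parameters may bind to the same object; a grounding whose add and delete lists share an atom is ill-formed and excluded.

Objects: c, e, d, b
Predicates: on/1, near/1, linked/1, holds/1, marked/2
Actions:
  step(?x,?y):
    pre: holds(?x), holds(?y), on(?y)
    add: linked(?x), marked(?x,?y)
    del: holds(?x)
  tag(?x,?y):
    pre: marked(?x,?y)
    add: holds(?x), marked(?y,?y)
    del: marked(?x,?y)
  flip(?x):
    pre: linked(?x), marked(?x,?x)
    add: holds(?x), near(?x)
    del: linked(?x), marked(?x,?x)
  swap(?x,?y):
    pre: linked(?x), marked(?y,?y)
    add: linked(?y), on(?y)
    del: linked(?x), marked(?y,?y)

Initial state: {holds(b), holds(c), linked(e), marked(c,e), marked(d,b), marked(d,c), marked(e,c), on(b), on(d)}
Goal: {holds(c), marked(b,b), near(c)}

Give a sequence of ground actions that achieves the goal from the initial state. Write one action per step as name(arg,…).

1. step(c,b)  →  {holds(b), linked(c), linked(e), marked(c,b), marked(c,e), marked(d,b), marked(d,c), marked(e,c), on(b), on(d)}
2. step(b,b)  →  {linked(b), linked(c), linked(e), marked(b,b), marked(c,b), marked(c,e), marked(d,b), marked(d,c), marked(e,c), on(b), on(d)}
3. tag(e,c)  →  {holds(e), linked(b), linked(c), linked(e), marked(b,b), marked(c,b), marked(c,c), marked(c,e), marked(d,b), marked(d,c), on(b), on(d)}
4. flip(c)  →  {holds(c), holds(e), linked(b), linked(e), marked(b,b), marked(c,b), marked(c,e), marked(d,b), marked(d,c), near(c), on(b), on(d)}

step(c,b); step(b,b); tag(e,c); flip(c)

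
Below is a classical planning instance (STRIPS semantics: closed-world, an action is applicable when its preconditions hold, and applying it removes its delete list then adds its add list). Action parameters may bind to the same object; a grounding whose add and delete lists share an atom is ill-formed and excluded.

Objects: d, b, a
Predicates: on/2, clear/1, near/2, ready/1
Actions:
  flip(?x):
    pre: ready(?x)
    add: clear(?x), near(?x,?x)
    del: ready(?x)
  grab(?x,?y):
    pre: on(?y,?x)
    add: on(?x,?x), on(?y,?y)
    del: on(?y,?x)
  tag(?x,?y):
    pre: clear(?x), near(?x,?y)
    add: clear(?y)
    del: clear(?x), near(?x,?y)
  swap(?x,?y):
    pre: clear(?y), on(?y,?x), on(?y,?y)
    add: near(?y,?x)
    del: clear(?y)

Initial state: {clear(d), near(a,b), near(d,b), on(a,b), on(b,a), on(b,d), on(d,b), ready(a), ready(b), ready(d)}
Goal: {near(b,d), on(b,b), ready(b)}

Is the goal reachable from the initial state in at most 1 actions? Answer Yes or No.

No

1. grab(b,d)  →  {clear(d), near(a,b), near(d,b), on(a,b), on(b,a), on(b,b), on(b,d), on(d,d), ready(a), ready(b), ready(d)}
2. tag(d,b)  →  {clear(b), near(a,b), on(a,b), on(b,a), on(b,b), on(b,d), on(d,d), ready(a), ready(b), ready(d)}
3. swap(d,b)  →  {near(a,b), near(b,d), on(a,b), on(b,a), on(b,b), on(b,d), on(d,d), ready(a), ready(b), ready(d)}
optimal plan length = 3; 3 > 1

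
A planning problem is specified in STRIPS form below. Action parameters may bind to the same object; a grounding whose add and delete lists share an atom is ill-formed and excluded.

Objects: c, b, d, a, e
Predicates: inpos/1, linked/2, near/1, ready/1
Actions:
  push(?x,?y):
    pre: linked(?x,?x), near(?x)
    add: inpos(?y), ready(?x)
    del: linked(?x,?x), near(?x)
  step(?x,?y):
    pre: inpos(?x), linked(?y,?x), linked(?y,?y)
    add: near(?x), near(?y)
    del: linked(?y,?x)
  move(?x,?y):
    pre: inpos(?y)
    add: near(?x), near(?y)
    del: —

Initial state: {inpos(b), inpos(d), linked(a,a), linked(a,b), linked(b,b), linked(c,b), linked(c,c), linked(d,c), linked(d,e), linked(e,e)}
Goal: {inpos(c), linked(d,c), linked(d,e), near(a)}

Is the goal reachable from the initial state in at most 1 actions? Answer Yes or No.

No

1. step(b,a)  →  {inpos(b), inpos(d), linked(a,a), linked(b,b), linked(c,b), linked(c,c), linked(d,c), linked(d,e), linked(e,e), near(a), near(b)}
2. push(b,c)  →  {inpos(b), inpos(c), inpos(d), linked(a,a), linked(c,b), linked(c,c), linked(d,c), linked(d,e), linked(e,e), near(a), ready(b)}
optimal plan length = 2; 2 > 1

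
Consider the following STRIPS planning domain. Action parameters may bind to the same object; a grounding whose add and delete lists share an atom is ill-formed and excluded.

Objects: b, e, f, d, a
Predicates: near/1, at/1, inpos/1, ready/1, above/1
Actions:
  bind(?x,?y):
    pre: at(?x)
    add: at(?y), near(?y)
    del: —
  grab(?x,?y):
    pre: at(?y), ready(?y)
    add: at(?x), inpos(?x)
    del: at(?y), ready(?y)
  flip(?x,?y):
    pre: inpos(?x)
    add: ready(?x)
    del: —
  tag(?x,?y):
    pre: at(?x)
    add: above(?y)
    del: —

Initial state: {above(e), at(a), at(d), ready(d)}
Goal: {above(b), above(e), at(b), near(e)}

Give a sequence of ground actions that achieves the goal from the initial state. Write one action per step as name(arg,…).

bind(d,b); bind(b,e); tag(b,b)

1. bind(d,b)  →  {above(e), at(a), at(b), at(d), near(b), ready(d)}
2. bind(b,e)  →  {above(e), at(a), at(b), at(d), at(e), near(b), near(e), ready(d)}
3. tag(b,b)  →  {above(b), above(e), at(a), at(b), at(d), at(e), near(b), near(e), ready(d)}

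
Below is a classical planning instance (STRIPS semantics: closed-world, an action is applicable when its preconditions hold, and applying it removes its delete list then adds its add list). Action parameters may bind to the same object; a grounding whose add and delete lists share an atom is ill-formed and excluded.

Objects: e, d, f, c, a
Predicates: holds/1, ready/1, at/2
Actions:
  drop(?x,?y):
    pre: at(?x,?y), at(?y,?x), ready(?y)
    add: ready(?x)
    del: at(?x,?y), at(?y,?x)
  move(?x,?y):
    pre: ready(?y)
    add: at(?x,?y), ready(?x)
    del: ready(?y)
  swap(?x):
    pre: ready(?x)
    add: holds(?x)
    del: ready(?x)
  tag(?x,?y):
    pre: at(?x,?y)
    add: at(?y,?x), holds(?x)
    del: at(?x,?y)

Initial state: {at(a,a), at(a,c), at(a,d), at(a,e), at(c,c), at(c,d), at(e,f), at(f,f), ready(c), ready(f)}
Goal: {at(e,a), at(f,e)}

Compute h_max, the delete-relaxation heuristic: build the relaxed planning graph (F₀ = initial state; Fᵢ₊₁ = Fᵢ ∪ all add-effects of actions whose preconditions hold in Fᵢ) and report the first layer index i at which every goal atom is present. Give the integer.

F0 = init (10 atoms)
F1 = F0 ∪ {at(a,f), at(c,a), at(c,f), at(d,a), at(d,c), at(d,f), at(e,a), at(e,c), at(f,c), at(f,e), holds(a), holds(c), holds(e), holds(f), ready(a), ready(d), ready(e)}  (27 atoms)
goal ⊆ F1  ⇒  h_max = 1

1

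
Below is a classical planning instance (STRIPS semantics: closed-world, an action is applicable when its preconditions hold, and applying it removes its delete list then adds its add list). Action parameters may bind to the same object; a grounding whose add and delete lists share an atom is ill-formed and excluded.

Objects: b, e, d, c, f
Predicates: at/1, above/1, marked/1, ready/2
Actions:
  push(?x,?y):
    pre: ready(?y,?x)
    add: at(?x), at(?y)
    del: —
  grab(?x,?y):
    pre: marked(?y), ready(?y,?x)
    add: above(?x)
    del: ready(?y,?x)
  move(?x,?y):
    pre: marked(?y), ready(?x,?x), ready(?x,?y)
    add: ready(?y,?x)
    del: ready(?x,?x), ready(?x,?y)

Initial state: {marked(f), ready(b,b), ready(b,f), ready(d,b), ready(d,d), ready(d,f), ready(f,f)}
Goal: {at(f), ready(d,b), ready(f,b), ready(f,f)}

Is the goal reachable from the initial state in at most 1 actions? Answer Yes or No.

No

1. push(f,b)  →  {at(b), at(f), marked(f), ready(b,b), ready(b,f), ready(d,b), ready(d,d), ready(d,f), ready(f,f)}
2. move(b,f)  →  {at(b), at(f), marked(f), ready(d,b), ready(d,d), ready(d,f), ready(f,b), ready(f,f)}
optimal plan length = 2; 2 > 1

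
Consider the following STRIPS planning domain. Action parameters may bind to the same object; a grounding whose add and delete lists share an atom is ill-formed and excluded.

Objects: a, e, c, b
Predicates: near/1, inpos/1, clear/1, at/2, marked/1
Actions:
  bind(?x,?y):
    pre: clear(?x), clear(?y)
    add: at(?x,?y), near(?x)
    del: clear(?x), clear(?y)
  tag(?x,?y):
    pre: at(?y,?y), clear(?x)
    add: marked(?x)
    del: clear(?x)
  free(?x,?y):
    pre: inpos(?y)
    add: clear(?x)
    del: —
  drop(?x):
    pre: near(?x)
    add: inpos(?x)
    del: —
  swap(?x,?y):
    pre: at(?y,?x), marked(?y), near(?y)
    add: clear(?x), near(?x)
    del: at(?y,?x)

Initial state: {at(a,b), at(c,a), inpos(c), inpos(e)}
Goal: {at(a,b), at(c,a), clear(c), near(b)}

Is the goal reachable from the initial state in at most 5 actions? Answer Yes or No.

1. free(c,e)  →  {at(a,b), at(c,a), clear(c), inpos(c), inpos(e)}
2. free(b,e)  →  {at(a,b), at(c,a), clear(b), clear(c), inpos(c), inpos(e)}
3. bind(b,b)  →  {at(a,b), at(b,b), at(c,a), clear(c), inpos(c), inpos(e), near(b)}
optimal plan length = 3; 3 ≤ 5

Yes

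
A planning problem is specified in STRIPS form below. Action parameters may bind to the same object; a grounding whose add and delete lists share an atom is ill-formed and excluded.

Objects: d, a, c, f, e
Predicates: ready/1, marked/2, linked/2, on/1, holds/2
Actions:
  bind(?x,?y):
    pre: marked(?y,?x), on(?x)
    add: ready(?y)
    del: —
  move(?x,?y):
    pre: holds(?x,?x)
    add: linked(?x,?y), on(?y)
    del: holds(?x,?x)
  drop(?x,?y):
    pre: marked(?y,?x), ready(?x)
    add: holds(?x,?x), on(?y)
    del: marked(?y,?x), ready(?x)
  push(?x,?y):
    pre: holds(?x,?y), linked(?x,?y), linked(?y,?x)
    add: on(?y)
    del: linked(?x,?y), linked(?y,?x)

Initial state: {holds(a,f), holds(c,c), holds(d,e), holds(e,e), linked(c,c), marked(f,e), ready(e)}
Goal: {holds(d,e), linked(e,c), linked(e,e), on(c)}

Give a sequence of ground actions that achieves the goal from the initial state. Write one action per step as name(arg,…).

move(e,c); drop(e,f); move(e,e)

1. move(e,c)  →  {holds(a,f), holds(c,c), holds(d,e), linked(c,c), linked(e,c), marked(f,e), on(c), ready(e)}
2. drop(e,f)  →  {holds(a,f), holds(c,c), holds(d,e), holds(e,e), linked(c,c), linked(e,c), on(c), on(f)}
3. move(e,e)  →  {holds(a,f), holds(c,c), holds(d,e), linked(c,c), linked(e,c), linked(e,e), on(c), on(e), on(f)}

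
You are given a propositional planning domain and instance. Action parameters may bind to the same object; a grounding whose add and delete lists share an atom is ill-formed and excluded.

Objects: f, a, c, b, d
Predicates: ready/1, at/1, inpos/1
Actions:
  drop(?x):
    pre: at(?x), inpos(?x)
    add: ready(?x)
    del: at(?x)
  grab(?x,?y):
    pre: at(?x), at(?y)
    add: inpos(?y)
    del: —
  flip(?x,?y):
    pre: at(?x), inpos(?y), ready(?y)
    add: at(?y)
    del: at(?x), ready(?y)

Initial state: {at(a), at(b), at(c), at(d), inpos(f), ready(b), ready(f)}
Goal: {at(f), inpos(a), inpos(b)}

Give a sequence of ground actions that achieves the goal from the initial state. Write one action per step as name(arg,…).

grab(a,a); grab(a,b); flip(a,f)

1. grab(a,a)  →  {at(a), at(b), at(c), at(d), inpos(a), inpos(f), ready(b), ready(f)}
2. grab(a,b)  →  {at(a), at(b), at(c), at(d), inpos(a), inpos(b), inpos(f), ready(b), ready(f)}
3. flip(a,f)  →  {at(b), at(c), at(d), at(f), inpos(a), inpos(b), inpos(f), ready(b)}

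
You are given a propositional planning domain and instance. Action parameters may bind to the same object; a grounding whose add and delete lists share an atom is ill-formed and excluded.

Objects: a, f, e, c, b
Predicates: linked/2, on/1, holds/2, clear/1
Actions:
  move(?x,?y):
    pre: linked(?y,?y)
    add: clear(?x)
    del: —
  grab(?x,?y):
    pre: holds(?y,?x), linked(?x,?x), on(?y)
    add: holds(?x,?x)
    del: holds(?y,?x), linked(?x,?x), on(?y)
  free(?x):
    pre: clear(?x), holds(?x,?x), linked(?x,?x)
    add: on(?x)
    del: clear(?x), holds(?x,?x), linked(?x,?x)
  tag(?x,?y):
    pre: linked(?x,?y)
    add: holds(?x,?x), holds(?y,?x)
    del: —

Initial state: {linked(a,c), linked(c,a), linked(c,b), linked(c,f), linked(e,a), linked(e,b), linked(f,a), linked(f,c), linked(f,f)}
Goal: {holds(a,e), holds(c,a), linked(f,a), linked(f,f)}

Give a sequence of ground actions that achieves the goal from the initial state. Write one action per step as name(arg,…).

1. tag(a,c)  →  {holds(a,a), holds(c,a), linked(a,c), linked(c,a), linked(c,b), linked(c,f), linked(e,a), linked(e,b), linked(f,a), linked(f,c), linked(f,f)}
2. tag(e,a)  →  {holds(a,a), holds(a,e), holds(c,a), holds(e,e), linked(a,c), linked(c,a), linked(c,b), linked(c,f), linked(e,a), linked(e,b), linked(f,a), linked(f,c), linked(f,f)}

tag(a,c); tag(e,a)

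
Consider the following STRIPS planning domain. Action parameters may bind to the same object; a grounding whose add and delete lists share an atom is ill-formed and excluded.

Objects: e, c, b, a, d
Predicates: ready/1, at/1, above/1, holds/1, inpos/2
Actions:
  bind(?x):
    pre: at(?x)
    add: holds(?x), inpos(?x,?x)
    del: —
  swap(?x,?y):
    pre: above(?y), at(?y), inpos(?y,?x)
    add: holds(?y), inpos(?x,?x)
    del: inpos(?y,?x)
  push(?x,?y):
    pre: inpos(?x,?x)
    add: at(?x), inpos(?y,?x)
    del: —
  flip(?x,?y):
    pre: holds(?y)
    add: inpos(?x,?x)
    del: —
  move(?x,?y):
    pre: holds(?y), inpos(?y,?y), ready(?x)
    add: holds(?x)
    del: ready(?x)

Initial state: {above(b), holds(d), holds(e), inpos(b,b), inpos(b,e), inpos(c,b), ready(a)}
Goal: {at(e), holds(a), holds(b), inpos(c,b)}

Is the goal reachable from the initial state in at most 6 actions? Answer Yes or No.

Yes

1. push(b,e)  →  {above(b), at(b), holds(d), holds(e), inpos(b,b), inpos(b,e), inpos(c,b), inpos(e,b), ready(a)}
2. swap(e,b)  →  {above(b), at(b), holds(b), holds(d), holds(e), inpos(b,b), inpos(c,b), inpos(e,b), inpos(e,e), ready(a)}
3. push(e,e)  →  {above(b), at(b), at(e), holds(b), holds(d), holds(e), inpos(b,b), inpos(c,b), inpos(e,b), inpos(e,e), ready(a)}
4. move(a,e)  →  {above(b), at(b), at(e), holds(a), holds(b), holds(d), holds(e), inpos(b,b), inpos(c,b), inpos(e,b), inpos(e,e)}
optimal plan length = 4; 4 ≤ 6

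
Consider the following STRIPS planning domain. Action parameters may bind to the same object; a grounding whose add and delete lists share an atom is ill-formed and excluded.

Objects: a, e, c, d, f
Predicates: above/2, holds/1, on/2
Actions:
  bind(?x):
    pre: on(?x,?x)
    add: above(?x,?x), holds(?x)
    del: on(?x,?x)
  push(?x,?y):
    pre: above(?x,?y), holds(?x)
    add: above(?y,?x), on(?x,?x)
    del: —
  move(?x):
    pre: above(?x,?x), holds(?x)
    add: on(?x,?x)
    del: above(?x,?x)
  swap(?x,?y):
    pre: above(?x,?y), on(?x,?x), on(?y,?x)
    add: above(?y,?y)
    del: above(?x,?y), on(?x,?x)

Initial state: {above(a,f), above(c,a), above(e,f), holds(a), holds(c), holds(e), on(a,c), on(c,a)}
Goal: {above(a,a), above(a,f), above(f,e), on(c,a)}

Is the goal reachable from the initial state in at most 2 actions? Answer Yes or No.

No

1. push(a,f)  →  {above(a,f), above(c,a), above(e,f), above(f,a), holds(a), holds(c), holds(e), on(a,a), on(a,c), on(c,a)}
2. bind(a)  →  {above(a,a), above(a,f), above(c,a), above(e,f), above(f,a), holds(a), holds(c), holds(e), on(a,c), on(c,a)}
3. push(e,f)  →  {above(a,a), above(a,f), above(c,a), above(e,f), above(f,a), above(f,e), holds(a), holds(c), holds(e), on(a,c), on(c,a), on(e,e)}
optimal plan length = 3; 3 > 2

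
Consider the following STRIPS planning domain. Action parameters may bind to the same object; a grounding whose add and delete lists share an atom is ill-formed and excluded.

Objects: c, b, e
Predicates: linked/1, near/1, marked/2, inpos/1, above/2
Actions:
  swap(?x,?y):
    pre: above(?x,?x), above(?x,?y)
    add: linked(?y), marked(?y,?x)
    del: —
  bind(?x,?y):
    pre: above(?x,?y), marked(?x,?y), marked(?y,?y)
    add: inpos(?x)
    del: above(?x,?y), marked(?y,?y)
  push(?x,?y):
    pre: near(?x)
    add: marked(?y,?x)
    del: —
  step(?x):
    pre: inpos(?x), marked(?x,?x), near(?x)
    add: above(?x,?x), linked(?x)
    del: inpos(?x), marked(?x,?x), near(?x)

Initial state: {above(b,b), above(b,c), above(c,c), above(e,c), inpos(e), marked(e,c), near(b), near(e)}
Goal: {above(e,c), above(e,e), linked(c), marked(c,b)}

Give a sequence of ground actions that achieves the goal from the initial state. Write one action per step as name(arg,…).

swap(b,c); push(e,e); step(e)

1. swap(b,c)  →  {above(b,b), above(b,c), above(c,c), above(e,c), inpos(e), linked(c), marked(c,b), marked(e,c), near(b), near(e)}
2. push(e,e)  →  {above(b,b), above(b,c), above(c,c), above(e,c), inpos(e), linked(c), marked(c,b), marked(e,c), marked(e,e), near(b), near(e)}
3. step(e)  →  {above(b,b), above(b,c), above(c,c), above(e,c), above(e,e), linked(c), linked(e), marked(c,b), marked(e,c), near(b)}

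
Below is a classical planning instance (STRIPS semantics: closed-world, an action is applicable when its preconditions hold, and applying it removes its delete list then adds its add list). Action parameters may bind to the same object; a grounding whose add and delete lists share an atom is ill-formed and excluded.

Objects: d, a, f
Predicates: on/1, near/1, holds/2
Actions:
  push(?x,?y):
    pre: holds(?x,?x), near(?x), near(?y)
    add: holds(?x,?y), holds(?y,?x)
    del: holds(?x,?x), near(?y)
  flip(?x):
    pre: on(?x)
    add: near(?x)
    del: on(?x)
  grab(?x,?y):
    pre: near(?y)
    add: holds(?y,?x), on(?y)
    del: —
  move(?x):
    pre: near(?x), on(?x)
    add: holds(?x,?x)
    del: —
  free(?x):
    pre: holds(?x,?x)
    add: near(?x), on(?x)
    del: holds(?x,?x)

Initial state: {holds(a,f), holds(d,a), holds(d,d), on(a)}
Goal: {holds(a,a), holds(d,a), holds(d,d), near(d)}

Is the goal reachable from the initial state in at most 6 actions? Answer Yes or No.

Yes

1. flip(a)  →  {holds(a,f), holds(d,a), holds(d,d), near(a)}
2. grab(a,a)  →  {holds(a,a), holds(a,f), holds(d,a), holds(d,d), near(a), on(a)}
3. free(d)  →  {holds(a,a), holds(a,f), holds(d,a), near(a), near(d), on(a), on(d)}
4. grab(d,d)  →  {holds(a,a), holds(a,f), holds(d,a), holds(d,d), near(a), near(d), on(a), on(d)}
optimal plan length = 4; 4 ≤ 6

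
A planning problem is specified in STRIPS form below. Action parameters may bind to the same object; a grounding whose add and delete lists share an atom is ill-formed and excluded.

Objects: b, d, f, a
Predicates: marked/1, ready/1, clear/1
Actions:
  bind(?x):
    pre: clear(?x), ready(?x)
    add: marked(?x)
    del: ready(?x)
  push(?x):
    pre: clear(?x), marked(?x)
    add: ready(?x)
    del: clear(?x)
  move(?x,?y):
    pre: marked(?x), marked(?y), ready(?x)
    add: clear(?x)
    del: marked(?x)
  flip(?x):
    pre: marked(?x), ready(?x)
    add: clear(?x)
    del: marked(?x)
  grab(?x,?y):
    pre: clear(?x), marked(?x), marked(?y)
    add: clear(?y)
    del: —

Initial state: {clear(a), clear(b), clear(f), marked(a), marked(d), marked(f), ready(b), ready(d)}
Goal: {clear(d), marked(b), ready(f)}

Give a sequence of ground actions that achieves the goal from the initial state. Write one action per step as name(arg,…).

bind(b); push(f); move(d,b)

1. bind(b)  →  {clear(a), clear(b), clear(f), marked(a), marked(b), marked(d), marked(f), ready(d)}
2. push(f)  →  {clear(a), clear(b), marked(a), marked(b), marked(d), marked(f), ready(d), ready(f)}
3. move(d,b)  →  {clear(a), clear(b), clear(d), marked(a), marked(b), marked(f), ready(d), ready(f)}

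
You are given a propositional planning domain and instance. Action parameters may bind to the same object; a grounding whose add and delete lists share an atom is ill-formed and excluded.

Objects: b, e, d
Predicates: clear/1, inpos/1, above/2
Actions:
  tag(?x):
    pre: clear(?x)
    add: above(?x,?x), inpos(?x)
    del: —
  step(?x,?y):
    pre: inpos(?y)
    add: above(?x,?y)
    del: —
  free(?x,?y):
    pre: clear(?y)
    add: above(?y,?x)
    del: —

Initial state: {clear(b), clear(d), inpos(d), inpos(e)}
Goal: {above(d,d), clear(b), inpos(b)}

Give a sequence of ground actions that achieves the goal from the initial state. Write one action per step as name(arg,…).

tag(b); tag(d)

1. tag(b)  →  {above(b,b), clear(b), clear(d), inpos(b), inpos(d), inpos(e)}
2. tag(d)  →  {above(b,b), above(d,d), clear(b), clear(d), inpos(b), inpos(d), inpos(e)}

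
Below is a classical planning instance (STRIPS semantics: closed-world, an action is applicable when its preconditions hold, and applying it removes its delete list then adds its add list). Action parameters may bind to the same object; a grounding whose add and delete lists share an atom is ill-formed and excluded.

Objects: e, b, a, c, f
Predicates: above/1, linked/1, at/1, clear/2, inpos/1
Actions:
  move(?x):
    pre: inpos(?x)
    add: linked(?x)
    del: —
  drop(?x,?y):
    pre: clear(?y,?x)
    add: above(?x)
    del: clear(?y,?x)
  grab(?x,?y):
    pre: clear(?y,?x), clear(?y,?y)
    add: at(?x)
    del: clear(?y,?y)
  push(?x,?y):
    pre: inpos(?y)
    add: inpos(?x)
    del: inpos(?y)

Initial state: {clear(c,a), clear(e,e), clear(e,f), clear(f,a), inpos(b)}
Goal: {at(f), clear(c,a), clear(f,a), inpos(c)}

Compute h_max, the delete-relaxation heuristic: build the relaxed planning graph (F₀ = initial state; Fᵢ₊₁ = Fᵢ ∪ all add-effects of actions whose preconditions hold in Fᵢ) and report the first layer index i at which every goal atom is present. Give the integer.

F0 = init (5 atoms)
F1 = F0 ∪ {above(a), above(e), above(f), at(e), at(f), inpos(a), inpos(c), inpos(e), inpos(f), linked(b)}  (15 atoms)
goal ⊆ F1  ⇒  h_max = 1

1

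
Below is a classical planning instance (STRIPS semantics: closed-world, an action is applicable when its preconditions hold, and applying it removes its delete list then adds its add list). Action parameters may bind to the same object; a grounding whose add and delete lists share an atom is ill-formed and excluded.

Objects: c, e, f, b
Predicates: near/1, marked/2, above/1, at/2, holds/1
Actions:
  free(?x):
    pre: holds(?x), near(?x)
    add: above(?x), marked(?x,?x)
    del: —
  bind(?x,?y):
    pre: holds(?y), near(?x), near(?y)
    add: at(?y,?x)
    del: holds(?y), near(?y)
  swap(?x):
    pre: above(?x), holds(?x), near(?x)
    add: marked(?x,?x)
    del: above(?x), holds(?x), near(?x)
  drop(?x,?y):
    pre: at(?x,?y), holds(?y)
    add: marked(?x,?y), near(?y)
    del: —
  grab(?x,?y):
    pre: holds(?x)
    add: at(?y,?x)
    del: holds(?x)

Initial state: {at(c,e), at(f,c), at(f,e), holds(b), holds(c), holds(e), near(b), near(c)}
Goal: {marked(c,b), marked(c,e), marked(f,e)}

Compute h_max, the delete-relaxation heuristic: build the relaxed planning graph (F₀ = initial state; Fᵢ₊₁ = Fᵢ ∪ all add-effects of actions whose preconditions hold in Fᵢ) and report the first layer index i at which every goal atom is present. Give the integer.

F0 = init (8 atoms)
F1 = F0 ∪ {above(b), above(c), at(b,b), at(b,c), at(b,e), at(c,b), at(c,c), at(e,b), at(e,c), at(e,e), at(f,b), marked(b,b), marked(c,c), marked(c,e), marked(f,c), marked(f,e), near(e)}  (25 atoms)
F2 = F1 ∪ {above(e), marked(b,c), marked(b,e), marked(c,b), marked(e,b), marked(e,c), marked(e,e), marked(f,b)}  (33 atoms)
goal ⊆ F2  ⇒  h_max = 2

2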